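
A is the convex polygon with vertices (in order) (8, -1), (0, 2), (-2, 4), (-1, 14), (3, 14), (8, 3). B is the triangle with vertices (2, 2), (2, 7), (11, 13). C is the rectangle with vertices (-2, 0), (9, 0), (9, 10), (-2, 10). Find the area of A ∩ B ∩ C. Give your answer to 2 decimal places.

The intersection is the polygon with vertices (2,2), (2,7), (5.209,9.139), (6.149,7.071).
By the shoelace formula its area is 14.70.

14.70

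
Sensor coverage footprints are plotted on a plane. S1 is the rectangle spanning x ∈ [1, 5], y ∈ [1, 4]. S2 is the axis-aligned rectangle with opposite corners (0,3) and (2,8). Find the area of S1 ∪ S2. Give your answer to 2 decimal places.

By inclusion–exclusion:
Individual areas: |S1| = 12, |S2| = 10.
|S1∩S2|: x∈[1,2], y∈[3,4] → 1·1 = 1.
|S1 ∪ S2| = 22 − 1 = 21.00.

21.00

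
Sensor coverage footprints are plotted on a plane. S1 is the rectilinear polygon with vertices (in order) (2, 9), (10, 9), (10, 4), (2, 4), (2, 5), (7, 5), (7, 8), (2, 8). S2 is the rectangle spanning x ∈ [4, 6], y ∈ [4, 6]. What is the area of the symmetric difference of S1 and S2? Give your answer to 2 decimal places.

|S1| = 25, |S2| = 4, |S1∩S2| = 2.
|S1 △ S2| = |S1| + |S2| − 2·|S1∩S2| = 25 + 4 − 4 = 25.00.

25.00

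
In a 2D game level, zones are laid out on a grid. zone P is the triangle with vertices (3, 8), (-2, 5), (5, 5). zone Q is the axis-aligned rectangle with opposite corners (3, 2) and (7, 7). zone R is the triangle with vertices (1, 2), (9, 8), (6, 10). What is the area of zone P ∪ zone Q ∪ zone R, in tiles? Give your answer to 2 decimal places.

37.83

By inclusion–exclusion:
Individual areas: |zone P| = 10.5, |zone Q| = 20, |zone R| = 17.
|zone P∩zone Q| = 2.6667.
|zone P∩zone R| = 1.748.
|zone Q∩zone R| = 6.9875.
|zone P∩zone Q∩zone R| = 1.7355.
|zone P ∪ zone Q ∪ zone R| = 47.5 − 11.4022 + 1.7355 = 37.83.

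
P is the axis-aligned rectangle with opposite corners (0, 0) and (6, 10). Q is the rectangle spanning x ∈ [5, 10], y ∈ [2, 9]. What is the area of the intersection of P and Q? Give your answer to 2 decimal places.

|P∩Q|: x∈[5,6], y∈[2,9] → 1·7 = 7.

7.00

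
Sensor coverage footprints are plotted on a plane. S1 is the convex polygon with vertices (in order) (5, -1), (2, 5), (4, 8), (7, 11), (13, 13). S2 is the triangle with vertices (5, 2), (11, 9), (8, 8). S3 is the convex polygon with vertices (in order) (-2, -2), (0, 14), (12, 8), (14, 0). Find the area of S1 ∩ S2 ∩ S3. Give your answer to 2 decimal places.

7.36

The intersection is the polygon with vertices (5,2), (8,8), (10.4,8.8), (10.556,8.722), (10.143,8).
By the shoelace formula its area is 7.36.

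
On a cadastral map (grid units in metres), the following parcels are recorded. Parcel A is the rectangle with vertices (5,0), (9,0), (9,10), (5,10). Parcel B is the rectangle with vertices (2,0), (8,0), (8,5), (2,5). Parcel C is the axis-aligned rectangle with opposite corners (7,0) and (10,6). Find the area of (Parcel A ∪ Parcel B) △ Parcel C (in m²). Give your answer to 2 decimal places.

|Parcel A ∪ Parcel B| = 55.
|(Parcel A ∪ Parcel B) ∩ Parcel C| = 12.
|(Parcel A ∪ Parcel B) △ Parcel C| = 55 + 18 − 24 = 49.00.

49.00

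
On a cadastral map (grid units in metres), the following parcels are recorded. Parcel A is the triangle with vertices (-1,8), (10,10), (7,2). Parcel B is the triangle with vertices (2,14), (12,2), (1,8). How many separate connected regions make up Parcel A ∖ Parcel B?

2

Parcel A ∖ Parcel B splits into 2 disjoint pieces (area 15.7146, area 7.2922).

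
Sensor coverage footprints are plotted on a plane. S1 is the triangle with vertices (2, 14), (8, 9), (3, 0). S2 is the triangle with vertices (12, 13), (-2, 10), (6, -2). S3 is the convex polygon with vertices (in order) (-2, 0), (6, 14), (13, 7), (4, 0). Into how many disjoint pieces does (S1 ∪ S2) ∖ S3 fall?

3

(S1 ∪ S2) ∖ S3 splits into 3 disjoint pieces (area 6.7227, area 6.4453, area 21.4661).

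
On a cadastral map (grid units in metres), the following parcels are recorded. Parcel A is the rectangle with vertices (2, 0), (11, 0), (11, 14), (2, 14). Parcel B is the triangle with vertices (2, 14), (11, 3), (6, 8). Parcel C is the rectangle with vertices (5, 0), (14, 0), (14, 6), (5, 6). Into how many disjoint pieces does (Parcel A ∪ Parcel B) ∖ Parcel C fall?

(Parcel A ∪ Parcel B) ∖ Parcel C is a single connected region.

1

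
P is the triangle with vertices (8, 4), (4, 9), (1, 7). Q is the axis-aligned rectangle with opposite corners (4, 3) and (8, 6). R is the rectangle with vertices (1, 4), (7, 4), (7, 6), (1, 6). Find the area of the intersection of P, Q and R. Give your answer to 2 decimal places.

2.56

The intersection is the polygon with vertices (4,5.714), (4,6), (6.4,6), (7,5.25), (7,4.429).
By the shoelace formula its area is 2.56.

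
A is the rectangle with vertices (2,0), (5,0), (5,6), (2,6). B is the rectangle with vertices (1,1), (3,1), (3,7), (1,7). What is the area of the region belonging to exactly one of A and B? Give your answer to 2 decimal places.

20.00

|A∩B|: x∈[2,3], y∈[1,6] → 1·5 = 5.
|A △ B| = |A| + |B| − 2·|A∩B| = 18 + 12 − 10 = 20.00.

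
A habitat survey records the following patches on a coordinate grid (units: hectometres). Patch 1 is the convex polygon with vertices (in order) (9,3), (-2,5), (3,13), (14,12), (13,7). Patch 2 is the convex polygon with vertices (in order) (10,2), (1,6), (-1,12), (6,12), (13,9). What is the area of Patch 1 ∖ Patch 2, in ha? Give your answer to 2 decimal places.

|Patch 1| = 109, |Patch 1∩Patch 2| = 77.6917.
|Patch 1 ∖ Patch 2| = |Patch 1| − |Patch 1∩Patch 2| = 109 − 77.6917 = 31.31.

31.31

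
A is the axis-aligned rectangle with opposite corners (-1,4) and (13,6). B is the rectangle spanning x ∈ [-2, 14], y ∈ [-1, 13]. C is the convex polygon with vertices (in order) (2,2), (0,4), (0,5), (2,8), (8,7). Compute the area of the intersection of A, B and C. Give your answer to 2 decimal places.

10.87

The intersection is the polygon with vertices (6.8,6), (4.4,4), (0,4), (0,5), (0.667,6).
By the shoelace formula its area is 10.87.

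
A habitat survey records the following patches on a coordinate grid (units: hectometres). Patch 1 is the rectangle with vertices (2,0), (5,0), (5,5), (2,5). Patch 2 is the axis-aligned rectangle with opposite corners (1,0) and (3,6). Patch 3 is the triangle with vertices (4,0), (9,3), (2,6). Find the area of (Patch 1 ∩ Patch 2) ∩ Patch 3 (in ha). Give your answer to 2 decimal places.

The region (Patch 1 ∩ Patch 2) ∩ Patch 3 is the polygon with vertices (3,5), (3,3), (2.333,5).
By the shoelace formula its area is 0.67.

0.67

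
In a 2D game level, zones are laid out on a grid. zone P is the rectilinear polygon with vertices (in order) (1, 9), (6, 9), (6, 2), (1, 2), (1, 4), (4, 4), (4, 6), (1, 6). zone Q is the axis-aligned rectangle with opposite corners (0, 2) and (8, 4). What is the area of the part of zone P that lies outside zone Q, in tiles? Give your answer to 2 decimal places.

19.00

|zone P| = 29, |zone P∩zone Q| = 10.
|zone P ∖ zone Q| = |zone P| − |zone P∩zone Q| = 29 − 10 = 19.00.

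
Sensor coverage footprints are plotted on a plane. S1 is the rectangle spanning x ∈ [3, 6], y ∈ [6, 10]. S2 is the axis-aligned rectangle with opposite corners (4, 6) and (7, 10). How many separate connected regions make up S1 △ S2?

S1 △ S2 splits into 2 disjoint pieces (area 4, area 4).

2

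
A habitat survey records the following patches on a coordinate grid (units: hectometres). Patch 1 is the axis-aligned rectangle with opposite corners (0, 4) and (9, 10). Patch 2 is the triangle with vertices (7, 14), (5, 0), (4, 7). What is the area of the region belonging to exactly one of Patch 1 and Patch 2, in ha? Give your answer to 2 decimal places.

49.14

|Patch 1| = 54, |Patch 2| = 14, |Patch 1∩Patch 2| = 9.4286.
|Patch 1 △ Patch 2| = |Patch 1| + |Patch 2| − 2·|Patch 1∩Patch 2| = 54 + 14 − 18.8571 = 49.14.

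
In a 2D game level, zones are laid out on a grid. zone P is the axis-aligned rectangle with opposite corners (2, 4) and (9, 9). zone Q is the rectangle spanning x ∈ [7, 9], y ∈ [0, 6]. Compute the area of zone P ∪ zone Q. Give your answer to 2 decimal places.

By inclusion–exclusion:
Individual areas: |zone P| = 35, |zone Q| = 12.
|zone P∩zone Q|: x∈[7,9], y∈[4,6] → 2·2 = 4.
|zone P ∪ zone Q| = 47 − 4 = 43.00.

43.00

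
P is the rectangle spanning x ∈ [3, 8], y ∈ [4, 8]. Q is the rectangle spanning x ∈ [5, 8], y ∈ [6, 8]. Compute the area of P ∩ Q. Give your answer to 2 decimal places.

6.00

|P∩Q|: x∈[5,8], y∈[6,8] → 3·2 = 6.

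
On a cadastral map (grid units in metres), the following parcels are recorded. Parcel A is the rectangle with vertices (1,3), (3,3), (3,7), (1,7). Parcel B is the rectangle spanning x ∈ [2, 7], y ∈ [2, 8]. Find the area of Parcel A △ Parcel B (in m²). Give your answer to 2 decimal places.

30.00

|Parcel A∩Parcel B|: x∈[2,3], y∈[3,7] → 1·4 = 4.
|Parcel A △ Parcel B| = |Parcel A| + |Parcel B| − 2·|Parcel A∩Parcel B| = 8 + 30 − 8 = 30.00.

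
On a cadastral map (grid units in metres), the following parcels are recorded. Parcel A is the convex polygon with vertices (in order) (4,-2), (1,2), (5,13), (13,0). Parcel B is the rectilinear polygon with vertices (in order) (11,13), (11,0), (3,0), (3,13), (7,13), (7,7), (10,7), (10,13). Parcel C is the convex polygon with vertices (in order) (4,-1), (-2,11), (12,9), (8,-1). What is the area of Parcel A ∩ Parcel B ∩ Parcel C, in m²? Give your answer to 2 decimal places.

54.91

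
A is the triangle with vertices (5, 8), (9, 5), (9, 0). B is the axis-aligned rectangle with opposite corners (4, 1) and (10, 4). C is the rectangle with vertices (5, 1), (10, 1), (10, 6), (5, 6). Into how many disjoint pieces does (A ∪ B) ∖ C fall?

(A ∪ B) ∖ C splits into 3 disjoint pieces (area 0.25, area 3, area 1.6667).

3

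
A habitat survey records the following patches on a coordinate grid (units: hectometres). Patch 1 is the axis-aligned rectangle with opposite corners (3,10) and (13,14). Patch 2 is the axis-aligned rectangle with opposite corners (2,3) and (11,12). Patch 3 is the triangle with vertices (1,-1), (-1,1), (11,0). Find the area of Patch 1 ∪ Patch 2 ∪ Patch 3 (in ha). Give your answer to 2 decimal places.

116.00

By inclusion–exclusion:
Individual areas: |Patch 1| = 40, |Patch 2| = 81, |Patch 3| = 11.
|Patch 1∩Patch 2|: x∈[3,11], y∈[10,12] → 8·2 = 16.
|Patch 1∩Patch 3| = 0.
|Patch 2∩Patch 3| = 0.
|Patch 1∩Patch 2∩Patch 3| = 0.
|Patch 1 ∪ Patch 2 ∪ Patch 3| = 132 − 16 + 0 = 116.00.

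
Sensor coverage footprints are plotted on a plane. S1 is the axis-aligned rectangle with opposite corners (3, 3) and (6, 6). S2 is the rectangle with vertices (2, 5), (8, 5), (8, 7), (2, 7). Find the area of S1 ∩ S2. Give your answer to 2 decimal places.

|S1∩S2|: x∈[3,6], y∈[5,6] → 3·1 = 3.

3.00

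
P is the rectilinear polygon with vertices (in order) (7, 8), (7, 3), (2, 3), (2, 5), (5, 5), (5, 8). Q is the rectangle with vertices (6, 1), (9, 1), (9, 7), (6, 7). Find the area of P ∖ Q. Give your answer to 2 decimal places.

|P| = 16, |P∩Q| = 4.
|P ∖ Q| = |P| − |P∩Q| = 16 − 4 = 12.00.

12.00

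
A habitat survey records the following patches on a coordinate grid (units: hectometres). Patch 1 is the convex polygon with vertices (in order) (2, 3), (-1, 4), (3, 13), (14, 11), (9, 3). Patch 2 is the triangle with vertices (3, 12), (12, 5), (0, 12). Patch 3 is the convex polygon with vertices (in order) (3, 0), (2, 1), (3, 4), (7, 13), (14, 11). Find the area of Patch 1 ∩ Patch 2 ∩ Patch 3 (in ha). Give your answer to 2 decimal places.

3.65

The intersection is the polygon with vertices (9.75,6.75), (9.474,6.474), (5.206,8.963), (5.642,9.945).
By the shoelace formula its area is 3.65.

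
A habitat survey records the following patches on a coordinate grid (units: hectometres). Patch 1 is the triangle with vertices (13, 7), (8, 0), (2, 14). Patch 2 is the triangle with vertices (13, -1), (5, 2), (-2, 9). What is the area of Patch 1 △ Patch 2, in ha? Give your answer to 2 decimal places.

68.42

|Patch 1| = 56, |Patch 2| = 17.5, |Patch 1∩Patch 2| = 2.5394.
|Patch 1 △ Patch 2| = |Patch 1| + |Patch 2| − 2·|Patch 1∩Patch 2| = 56 + 17.5 − 5.0788 = 68.42.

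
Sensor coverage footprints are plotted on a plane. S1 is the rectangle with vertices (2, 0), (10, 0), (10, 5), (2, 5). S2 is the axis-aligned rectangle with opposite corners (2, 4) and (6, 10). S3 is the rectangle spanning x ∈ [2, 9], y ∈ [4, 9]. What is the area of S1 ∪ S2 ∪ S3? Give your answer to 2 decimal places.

By inclusion–exclusion:
Individual areas: |S1| = 40, |S2| = 24, |S3| = 35.
|S1∩S2|: x∈[2,6], y∈[4,5] → 4·1 = 4.
|S1∩S3|: x∈[2,9], y∈[4,5] → 7·1 = 7.
|S2∩S3|: x∈[2,6], y∈[4,9] → 4·5 = 20.
|S1∩S2∩S3| = 4.
|S1 ∪ S2 ∪ S3| = 99 − 31 + 4 = 72.00.

72.00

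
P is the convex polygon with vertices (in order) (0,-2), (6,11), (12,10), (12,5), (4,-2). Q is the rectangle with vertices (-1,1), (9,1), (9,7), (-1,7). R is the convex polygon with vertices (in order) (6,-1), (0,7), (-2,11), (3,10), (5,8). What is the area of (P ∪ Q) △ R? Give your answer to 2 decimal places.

|P ∪ Q| = 109.6957.
|(P ∪ Q) ∩ R| = 21.0671.
|(P ∪ Q) △ R| = 109.6957 + 38 − 42.1342 = 105.56.

105.56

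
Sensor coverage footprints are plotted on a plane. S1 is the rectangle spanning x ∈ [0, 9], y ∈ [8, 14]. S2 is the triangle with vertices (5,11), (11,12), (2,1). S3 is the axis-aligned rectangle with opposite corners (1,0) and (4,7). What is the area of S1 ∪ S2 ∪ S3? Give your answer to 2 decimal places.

By inclusion–exclusion:
Individual areas: |S1| = 54, |S2| = 28.5, |S3| = 21.
|S1∩S2| = 13.6934.
|S1∩S3| = 0 (no overlap).
|S2∩S3| = 4.1556.
|S1∩S2∩S3| = 0.
|S1 ∪ S2 ∪ S3| = 103.5 − 17.849 + 0 = 85.65.

85.65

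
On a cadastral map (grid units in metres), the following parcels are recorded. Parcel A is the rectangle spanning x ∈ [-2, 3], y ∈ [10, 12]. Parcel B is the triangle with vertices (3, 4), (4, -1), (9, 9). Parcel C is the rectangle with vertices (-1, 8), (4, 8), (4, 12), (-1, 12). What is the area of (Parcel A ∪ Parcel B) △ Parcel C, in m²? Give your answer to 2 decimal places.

31.50

|Parcel A ∪ Parcel B| = 27.5.
|(Parcel A ∪ Parcel B) ∩ Parcel C| = 8.
|(Parcel A ∪ Parcel B) △ Parcel C| = 27.5 + 20 − 16 = 31.50.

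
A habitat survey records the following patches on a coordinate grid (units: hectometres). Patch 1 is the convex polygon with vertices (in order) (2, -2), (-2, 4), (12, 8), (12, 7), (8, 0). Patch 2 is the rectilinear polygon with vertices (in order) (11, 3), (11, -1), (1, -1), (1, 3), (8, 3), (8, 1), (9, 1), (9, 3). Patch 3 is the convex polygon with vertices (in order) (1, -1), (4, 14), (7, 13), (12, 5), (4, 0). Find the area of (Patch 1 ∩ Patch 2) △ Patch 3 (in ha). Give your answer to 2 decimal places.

|Patch 1 ∩ Patch 2| = 27.1488.
|(Patch 1 ∩ Patch 2) ∩ Patch 3| = 15.851.
|(Patch 1 ∩ Patch 2) △ Patch 3| = 27.1488 + 86.5 − 31.7021 = 81.95.

81.95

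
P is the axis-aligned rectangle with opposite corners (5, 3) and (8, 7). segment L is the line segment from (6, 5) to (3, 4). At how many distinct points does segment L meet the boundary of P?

1

The segment meets the boundary at (5,4.667).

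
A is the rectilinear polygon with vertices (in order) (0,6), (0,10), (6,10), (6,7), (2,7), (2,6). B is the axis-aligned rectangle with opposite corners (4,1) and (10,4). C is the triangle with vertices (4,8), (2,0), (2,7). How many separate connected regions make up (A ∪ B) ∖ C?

2

(A ∪ B) ∖ C splits into 2 disjoint pieces (area 19.125, area 18).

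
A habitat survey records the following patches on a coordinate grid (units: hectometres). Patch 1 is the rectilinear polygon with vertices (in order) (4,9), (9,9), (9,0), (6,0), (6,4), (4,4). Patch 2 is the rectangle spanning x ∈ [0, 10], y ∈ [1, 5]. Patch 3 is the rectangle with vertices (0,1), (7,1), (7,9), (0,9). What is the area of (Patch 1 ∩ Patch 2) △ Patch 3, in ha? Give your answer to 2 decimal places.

58.00

|Patch 1 ∩ Patch 2| = 14.
|(Patch 1 ∩ Patch 2) ∩ Patch 3| = 6.
|(Patch 1 ∩ Patch 2) △ Patch 3| = 14 + 56 − 12 = 58.00.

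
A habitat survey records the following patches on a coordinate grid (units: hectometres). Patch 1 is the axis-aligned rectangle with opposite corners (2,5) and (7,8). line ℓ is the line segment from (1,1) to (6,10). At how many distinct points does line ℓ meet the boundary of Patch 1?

2

The segment meets the boundary at (4.889,8), (3.222,5).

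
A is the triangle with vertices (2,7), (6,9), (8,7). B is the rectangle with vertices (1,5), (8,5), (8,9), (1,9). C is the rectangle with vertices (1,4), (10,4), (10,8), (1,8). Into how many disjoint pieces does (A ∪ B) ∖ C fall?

1

(A ∪ B) ∖ C is a single connected region.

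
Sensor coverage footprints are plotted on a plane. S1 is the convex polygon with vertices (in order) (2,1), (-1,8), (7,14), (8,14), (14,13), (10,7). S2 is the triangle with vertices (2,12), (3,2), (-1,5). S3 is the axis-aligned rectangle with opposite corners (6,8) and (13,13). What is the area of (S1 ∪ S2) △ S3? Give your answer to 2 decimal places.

73.65

|S1 ∪ S2| = 100.4874.
|(S1 ∪ S2) ∩ S3| = 30.9167.
|(S1 ∪ S2) △ S3| = 100.4874 + 35 − 61.8333 = 73.65.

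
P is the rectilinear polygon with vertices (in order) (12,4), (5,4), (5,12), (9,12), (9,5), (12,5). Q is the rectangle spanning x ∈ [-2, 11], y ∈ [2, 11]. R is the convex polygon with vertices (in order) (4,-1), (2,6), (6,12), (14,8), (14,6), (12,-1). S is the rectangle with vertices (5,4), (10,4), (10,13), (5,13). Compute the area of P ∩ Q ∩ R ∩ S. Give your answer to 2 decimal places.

The intersection is the polygon with vertices (5.333,11), (8,11), (9,10.5), (9,5), (10,5), (10,4), (5,4), (5,10.5).
By the shoelace formula its area is 28.67.

28.67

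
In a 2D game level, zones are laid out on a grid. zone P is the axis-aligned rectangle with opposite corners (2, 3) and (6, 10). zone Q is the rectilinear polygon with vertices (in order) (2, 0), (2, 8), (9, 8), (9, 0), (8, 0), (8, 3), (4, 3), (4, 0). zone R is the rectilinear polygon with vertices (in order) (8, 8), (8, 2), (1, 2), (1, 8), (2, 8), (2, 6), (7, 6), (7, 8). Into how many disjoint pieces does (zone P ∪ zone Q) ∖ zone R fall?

(zone P ∪ zone Q) ∖ zone R splits into 3 disjoint pieces (area 18, area 8, area 4).

3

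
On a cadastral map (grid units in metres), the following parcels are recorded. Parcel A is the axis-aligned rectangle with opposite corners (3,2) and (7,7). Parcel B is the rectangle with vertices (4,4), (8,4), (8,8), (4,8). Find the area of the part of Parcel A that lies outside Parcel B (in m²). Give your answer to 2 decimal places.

11.00

|Parcel A∩Parcel B|: x∈[4,7], y∈[4,7] → 3·3 = 9.
|Parcel A| = 20.
|Parcel A ∖ Parcel B| = |Parcel A| − |Parcel A∩Parcel B| = 20 − 9 = 11.00.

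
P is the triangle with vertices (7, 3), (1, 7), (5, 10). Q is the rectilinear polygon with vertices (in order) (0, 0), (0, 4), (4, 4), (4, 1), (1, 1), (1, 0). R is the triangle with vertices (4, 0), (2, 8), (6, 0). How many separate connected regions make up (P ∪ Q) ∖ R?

3

(P ∪ Q) ∖ R splits into 3 disjoint pieces (area 1.1184, area 15.2614, area 11.125).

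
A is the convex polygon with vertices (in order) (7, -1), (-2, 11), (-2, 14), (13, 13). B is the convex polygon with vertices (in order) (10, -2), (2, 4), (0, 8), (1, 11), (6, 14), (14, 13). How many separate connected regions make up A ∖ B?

A ∖ B splits into 2 disjoint pieces (area 1.5927, area 18.7338).

2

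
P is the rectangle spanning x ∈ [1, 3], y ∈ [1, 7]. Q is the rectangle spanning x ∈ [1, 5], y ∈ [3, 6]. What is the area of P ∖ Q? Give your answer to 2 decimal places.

|P∩Q|: x∈[1,3], y∈[3,6] → 2·3 = 6.
|P| = 12.
|P ∖ Q| = |P| − |P∩Q| = 12 − 6 = 6.00.

6.00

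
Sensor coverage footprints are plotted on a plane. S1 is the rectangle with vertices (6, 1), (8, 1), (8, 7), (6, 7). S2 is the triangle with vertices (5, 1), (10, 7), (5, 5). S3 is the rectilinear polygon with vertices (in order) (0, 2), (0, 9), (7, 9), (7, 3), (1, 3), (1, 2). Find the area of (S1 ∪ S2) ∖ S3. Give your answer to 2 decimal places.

11.00

|S1 ∪ S2| = 17.2.
|(S1 ∪ S2) ∩ S3| = 6.2.
|(S1 ∪ S2) ∖ S3| = 17.2 − 6.2 = 11.00.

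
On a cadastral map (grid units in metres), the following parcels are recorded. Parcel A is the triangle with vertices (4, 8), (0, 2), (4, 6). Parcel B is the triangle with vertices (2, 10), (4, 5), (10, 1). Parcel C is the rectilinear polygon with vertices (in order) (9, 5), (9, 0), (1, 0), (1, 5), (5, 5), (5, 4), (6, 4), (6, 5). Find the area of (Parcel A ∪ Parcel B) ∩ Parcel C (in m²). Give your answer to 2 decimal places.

|Parcel A ∪ Parcel B| = 14.0298.
|(Parcel A ∪ Parcel B) ∩ Parcel C| = 4.99.

4.99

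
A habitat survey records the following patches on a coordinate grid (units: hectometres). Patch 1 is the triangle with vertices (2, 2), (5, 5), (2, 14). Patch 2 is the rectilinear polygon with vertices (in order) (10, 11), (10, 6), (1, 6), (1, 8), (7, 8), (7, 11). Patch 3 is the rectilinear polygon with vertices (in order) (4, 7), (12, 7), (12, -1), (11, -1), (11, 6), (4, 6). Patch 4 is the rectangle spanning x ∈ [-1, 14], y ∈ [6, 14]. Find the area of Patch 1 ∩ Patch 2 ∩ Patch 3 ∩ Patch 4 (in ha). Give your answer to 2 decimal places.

0.50

The intersection is the polygon with vertices (4,7), (4.333,7), (4.667,6), (4,6).
By the shoelace formula its area is 0.50.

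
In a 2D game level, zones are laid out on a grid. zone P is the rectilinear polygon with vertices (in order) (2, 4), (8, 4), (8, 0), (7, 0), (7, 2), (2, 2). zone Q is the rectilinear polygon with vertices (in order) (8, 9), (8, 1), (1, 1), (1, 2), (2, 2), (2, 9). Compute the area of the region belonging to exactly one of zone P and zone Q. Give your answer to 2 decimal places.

37.00

|zone P| = 14, |zone Q| = 49, |zone P∩zone Q| = 13.
|zone P △ zone Q| = |zone P| + |zone Q| − 2·|zone P∩zone Q| = 14 + 49 − 26 = 37.00.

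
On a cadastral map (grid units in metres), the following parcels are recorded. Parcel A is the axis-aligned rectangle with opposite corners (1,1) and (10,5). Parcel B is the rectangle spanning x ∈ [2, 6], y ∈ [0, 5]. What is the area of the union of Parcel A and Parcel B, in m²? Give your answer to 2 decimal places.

40.00

By inclusion–exclusion:
Individual areas: |Parcel A| = 36, |Parcel B| = 20.
|Parcel A∩Parcel B|: x∈[2,6], y∈[1,5] → 4·4 = 16.
|Parcel A ∪ Parcel B| = 56 − 16 = 40.00.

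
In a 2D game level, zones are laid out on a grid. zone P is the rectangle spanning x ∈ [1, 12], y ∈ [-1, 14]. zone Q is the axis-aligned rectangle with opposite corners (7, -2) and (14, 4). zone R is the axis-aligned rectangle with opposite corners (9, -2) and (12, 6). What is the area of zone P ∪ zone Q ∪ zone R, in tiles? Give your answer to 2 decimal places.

By inclusion–exclusion:
Individual areas: |zone P| = 165, |zone Q| = 42, |zone R| = 24.
|zone P∩zone Q|: x∈[7,12], y∈[-1,4] → 5·5 = 25.
|zone P∩zone R|: x∈[9,12], y∈[-1,6] → 3·7 = 21.
|zone Q∩zone R|: x∈[9,12], y∈[-2,4] → 3·6 = 18.
|zone P∩zone Q∩zone R| = 15.
|zone P ∪ zone Q ∪ zone R| = 231 − 64 + 15 = 182.00.

182.00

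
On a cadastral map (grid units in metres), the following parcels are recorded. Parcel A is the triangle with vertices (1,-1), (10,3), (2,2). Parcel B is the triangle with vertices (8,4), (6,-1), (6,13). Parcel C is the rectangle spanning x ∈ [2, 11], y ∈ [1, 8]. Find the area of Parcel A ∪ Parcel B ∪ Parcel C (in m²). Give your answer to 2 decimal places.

70.58

By inclusion–exclusion:
Individual areas: |Parcel A| = 11.5, |Parcel B| = 14, |Parcel C| = 63.
|Parcel A∩Parcel B| = 1.3777.
|Parcel A∩Parcel C| = 7.5.
|Parcel B∩Parcel C| = 10.4222.
|Parcel A∩Parcel B∩Parcel C| = 1.3777.
|Parcel A ∪ Parcel B ∪ Parcel C| = 88.5 − 19.3 + 1.3777 = 70.58.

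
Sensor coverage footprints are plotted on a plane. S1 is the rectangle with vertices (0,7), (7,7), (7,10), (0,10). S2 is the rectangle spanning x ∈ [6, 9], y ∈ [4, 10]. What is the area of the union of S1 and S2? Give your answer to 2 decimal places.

By inclusion–exclusion:
Individual areas: |S1| = 21, |S2| = 18.
|S1∩S2|: x∈[6,7], y∈[7,10] → 1·3 = 3.
|S1 ∪ S2| = 39 − 3 = 36.00.

36.00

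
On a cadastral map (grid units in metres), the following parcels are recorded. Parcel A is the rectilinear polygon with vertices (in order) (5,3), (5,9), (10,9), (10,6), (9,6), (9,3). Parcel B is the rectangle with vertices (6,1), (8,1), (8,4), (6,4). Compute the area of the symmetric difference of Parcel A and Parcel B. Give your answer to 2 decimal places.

|Parcel A| = 27, |Parcel B| = 6, |Parcel A∩Parcel B| = 2.
|Parcel A △ Parcel B| = |Parcel A| + |Parcel B| − 2·|Parcel A∩Parcel B| = 27 + 6 − 4 = 29.00.

29.00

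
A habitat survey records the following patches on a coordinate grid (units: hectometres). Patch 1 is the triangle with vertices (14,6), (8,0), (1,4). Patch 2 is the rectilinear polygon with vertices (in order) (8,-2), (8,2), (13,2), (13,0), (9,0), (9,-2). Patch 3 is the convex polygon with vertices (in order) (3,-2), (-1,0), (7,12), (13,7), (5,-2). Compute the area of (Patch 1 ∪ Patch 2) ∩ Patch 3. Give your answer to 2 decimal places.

24.14

The region (Patch 1 ∪ Patch 2) ∩ Patch 3 is the polygon with vertices (1.483,3.724), (1.743,4.114), (11.812,5.663), (7.189,0.463).
By the shoelace formula its area is 24.14.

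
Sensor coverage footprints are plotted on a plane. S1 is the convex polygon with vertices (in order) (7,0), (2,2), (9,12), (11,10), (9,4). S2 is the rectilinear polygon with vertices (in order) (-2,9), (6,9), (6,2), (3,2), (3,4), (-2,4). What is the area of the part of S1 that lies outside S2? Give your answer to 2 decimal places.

|S1| = 48, |S1∩S2| = 10.7143.
|S1 ∖ S2| = |S1| − |S1∩S2| = 48 − 10.7143 = 37.29.

37.29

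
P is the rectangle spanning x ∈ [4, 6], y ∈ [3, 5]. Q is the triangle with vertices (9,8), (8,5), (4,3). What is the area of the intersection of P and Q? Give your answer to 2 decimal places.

The intersection is the polygon with vertices (6,4), (4,3), (6,5).
By the shoelace formula its area is 1.00.

1.00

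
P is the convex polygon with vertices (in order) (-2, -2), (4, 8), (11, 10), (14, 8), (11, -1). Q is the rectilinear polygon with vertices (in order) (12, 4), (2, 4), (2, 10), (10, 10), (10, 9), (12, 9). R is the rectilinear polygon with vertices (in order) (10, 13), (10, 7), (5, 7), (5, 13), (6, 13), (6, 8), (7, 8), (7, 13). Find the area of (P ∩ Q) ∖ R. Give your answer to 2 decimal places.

34.52

|P ∩ Q| = 43.8095.
|(P ∩ Q) ∩ R| = 9.2857.
|(P ∩ Q) ∖ R| = 43.8095 − 9.2857 = 34.52.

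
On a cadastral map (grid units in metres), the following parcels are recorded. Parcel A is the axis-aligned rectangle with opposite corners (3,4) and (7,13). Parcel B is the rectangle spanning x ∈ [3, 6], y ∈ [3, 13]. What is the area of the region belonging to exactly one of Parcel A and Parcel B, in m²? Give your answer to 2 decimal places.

|Parcel A∩Parcel B|: x∈[3,6], y∈[4,13] → 3·9 = 27.
|Parcel A △ Parcel B| = |Parcel A| + |Parcel B| − 2·|Parcel A∩Parcel B| = 36 + 30 − 54 = 12.00.

12.00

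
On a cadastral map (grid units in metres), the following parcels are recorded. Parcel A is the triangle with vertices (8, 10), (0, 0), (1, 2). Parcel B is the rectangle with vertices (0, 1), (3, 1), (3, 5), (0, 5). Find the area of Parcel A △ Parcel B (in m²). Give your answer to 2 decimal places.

|Parcel A| = 3, |Parcel B| = 12, |Parcel A∩Parcel B| = 1.5107.
|Parcel A △ Parcel B| = |Parcel A| + |Parcel B| − 2·|Parcel A∩Parcel B| = 3 + 12 − 3.0214 = 11.98.

11.98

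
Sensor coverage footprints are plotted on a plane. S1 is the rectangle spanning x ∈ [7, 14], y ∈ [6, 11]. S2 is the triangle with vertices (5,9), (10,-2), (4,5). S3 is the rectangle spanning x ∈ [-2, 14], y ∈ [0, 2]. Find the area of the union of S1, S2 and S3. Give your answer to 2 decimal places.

By inclusion–exclusion:
Individual areas: |S1| = 35, |S2| = 15.5, |S3| = 32.
|S1∩S2| = 0.
|S1∩S3| = 0 (no overlap).
|S2∩S3| = 2.4156.
|S1∩S2∩S3| = 0.
|S1 ∪ S2 ∪ S3| = 82.5 − 2.4156 + 0 = 80.08.

80.08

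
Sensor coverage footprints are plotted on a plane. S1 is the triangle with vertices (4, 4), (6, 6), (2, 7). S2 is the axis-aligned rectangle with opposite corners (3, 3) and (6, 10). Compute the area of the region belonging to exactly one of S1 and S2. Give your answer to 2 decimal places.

17.25

|S1| = 5, |S2| = 21, |S1∩S2| = 4.375.
|S1 △ S2| = |S1| + |S2| − 2·|S1∩S2| = 5 + 21 − 8.75 = 17.25.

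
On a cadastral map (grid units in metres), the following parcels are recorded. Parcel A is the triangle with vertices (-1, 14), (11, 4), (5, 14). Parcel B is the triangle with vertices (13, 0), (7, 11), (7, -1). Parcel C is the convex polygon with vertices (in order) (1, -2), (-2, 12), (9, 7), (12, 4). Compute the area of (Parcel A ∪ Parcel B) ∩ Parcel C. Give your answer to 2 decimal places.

The region (Parcel A ∪ Parcel B) ∩ Parcel C is the polygon with vertices (11,4), (10.667,4.278), (11.089,3.503), (7,1.273), (7,7.333), (5.48,8.6), (9,7), (9.5,6.5).
By the shoelace formula its area is 17.10.

17.10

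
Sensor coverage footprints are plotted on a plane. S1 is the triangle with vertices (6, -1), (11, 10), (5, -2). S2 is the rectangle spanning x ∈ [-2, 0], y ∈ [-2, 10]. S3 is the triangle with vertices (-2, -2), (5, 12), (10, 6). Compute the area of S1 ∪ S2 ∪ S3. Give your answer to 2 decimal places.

By inclusion–exclusion:
Individual areas: |S1| = 3, |S2| = 24, |S3| = 56.
|S1∩S2| = 0.
|S1∩S3| = 0.2949.
|S2∩S3| = 2.6667.
|S1∩S2∩S3| = 0.
|S1 ∪ S2 ∪ S3| = 83 − 2.9616 + 0 = 80.04.

80.04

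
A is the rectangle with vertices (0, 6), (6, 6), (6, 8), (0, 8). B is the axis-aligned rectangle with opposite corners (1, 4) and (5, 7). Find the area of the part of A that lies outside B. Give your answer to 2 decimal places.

|A∩B|: x∈[1,5], y∈[6,7] → 4·1 = 4.
|A| = 12.
|A ∖ B| = |A| − |A∩B| = 12 − 4 = 8.00.

8.00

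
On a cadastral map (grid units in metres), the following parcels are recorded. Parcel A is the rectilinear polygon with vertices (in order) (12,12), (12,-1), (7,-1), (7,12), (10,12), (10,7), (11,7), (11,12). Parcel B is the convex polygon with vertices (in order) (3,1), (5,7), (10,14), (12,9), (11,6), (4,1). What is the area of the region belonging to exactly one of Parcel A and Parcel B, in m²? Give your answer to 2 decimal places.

|Parcel A| = 60, |Parcel B| = 50.5, |Parcel A∩Parcel B| = 25.7357.
|Parcel A △ Parcel B| = |Parcel A| + |Parcel B| − 2·|Parcel A∩Parcel B| = 60 + 50.5 − 51.4714 = 59.03.

59.03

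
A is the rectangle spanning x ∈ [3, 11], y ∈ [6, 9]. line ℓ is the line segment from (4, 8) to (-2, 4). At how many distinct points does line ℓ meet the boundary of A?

The segment meets the boundary at (3,7.333).

1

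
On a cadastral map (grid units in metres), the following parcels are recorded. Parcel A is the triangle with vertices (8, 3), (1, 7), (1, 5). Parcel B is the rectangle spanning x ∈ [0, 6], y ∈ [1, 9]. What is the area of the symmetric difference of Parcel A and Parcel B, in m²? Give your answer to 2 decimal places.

|Parcel A| = 7, |Parcel B| = 48, |Parcel A∩Parcel B| = 6.4286.
|Parcel A △ Parcel B| = |Parcel A| + |Parcel B| − 2·|Parcel A∩Parcel B| = 7 + 48 − 12.8571 = 42.14.

42.14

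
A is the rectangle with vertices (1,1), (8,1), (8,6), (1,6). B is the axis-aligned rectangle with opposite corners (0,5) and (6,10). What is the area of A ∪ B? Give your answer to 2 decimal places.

60.00

By inclusion–exclusion:
Individual areas: |A| = 35, |B| = 30.
|A∩B|: x∈[1,6], y∈[5,6] → 5·1 = 5.
|A ∪ B| = 65 − 5 = 60.00.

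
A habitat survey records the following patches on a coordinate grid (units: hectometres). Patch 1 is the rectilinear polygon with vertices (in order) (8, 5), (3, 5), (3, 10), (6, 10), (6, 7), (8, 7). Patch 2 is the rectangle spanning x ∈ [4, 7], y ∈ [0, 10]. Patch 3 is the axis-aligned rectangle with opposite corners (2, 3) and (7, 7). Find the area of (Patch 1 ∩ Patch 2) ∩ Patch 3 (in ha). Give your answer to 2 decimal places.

The region (Patch 1 ∩ Patch 2) ∩ Patch 3 is the polygon with vertices (4,7), (6,7), (7,7), (7,5), (4,5).
By the shoelace formula its area is 6.00.

6.00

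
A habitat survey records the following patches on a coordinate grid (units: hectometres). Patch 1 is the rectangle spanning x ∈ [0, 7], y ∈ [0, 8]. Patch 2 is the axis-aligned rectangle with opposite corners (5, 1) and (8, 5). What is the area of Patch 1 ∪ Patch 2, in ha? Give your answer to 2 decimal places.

60.00

By inclusion–exclusion:
Individual areas: |Patch 1| = 56, |Patch 2| = 12.
|Patch 1∩Patch 2|: x∈[5,7], y∈[1,5] → 2·4 = 8.
|Patch 1 ∪ Patch 2| = 68 − 8 = 60.00.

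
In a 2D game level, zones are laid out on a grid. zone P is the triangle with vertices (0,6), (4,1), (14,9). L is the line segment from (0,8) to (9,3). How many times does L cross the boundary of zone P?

2

The segment meets the boundary at (7.525,3.82), (2.598,6.557).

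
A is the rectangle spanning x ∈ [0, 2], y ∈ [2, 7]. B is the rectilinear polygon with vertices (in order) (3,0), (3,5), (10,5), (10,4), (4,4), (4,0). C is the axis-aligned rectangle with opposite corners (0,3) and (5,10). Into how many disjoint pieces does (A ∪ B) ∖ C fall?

3

(A ∪ B) ∖ C splits into 3 disjoint pieces (area 2, area 3, area 5).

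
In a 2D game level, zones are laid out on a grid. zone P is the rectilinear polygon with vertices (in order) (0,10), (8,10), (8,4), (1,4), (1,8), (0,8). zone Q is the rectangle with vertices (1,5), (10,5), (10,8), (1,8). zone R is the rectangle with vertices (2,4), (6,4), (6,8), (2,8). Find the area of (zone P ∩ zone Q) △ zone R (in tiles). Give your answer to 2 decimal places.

13.00

|zone P ∩ zone Q| = 21.
|(zone P ∩ zone Q) ∩ zone R| = 12.
|(zone P ∩ zone Q) △ zone R| = 21 + 16 − 24 = 13.00.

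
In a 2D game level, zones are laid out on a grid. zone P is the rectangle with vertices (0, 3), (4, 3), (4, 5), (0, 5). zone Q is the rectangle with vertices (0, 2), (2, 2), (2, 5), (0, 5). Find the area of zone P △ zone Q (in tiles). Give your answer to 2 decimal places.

6.00

|zone P∩zone Q|: x∈[0,2], y∈[3,5] → 2·2 = 4.
|zone P △ zone Q| = |zone P| + |zone Q| − 2·|zone P∩zone Q| = 8 + 6 − 8 = 6.00.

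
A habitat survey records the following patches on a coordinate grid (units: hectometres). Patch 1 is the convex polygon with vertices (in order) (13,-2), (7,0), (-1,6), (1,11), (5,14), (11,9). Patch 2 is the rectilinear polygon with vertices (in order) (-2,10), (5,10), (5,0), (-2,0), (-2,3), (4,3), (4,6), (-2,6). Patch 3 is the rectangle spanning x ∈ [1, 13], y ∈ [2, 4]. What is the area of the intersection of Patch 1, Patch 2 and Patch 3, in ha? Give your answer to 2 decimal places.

2.33

The intersection is the polygon with vertices (4,3), (4,4), (5,4), (5,2), (4.333,2), (3,3).
By the shoelace formula its area is 2.33.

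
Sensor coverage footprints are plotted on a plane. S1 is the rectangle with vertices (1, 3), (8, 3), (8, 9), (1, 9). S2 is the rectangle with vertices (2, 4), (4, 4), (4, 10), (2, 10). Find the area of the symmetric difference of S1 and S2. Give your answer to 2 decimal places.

34.00

|S1∩S2|: x∈[2,4], y∈[4,9] → 2·5 = 10.
|S1 △ S2| = |S1| + |S2| − 2·|S1∩S2| = 42 + 12 − 20 = 34.00.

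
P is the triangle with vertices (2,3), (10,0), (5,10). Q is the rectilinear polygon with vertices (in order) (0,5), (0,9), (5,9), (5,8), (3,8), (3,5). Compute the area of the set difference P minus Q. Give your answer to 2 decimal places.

|P| = 32.5, |P∩Q| = 0.6667.
|P ∖ Q| = |P| − |P∩Q| = 32.5 − 0.6667 = 31.83.

31.83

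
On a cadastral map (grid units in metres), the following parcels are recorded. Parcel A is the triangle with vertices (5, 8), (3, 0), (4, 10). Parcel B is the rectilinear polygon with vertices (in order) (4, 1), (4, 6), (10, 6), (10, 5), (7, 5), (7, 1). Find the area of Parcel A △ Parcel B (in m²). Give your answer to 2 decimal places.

|Parcel A| = 6, |Parcel B| = 18, |Parcel A∩Parcel B| = 0.5.
|Parcel A △ Parcel B| = |Parcel A| + |Parcel B| − 2·|Parcel A∩Parcel B| = 6 + 18 − 1 = 23.00.

23.00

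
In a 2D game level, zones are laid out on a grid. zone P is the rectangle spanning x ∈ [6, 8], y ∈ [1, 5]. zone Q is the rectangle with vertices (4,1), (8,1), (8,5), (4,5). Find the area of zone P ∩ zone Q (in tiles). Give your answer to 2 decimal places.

|zone P∩zone Q|: x∈[6,8], y∈[1,5] → 2·4 = 8.

8.00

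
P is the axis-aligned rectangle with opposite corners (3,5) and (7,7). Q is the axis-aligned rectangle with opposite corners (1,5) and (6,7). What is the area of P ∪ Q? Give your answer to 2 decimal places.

12.00

By inclusion–exclusion:
Individual areas: |P| = 8, |Q| = 10.
|P∩Q|: x∈[3,6], y∈[5,7] → 3·2 = 6.
|P ∪ Q| = 18 − 6 = 12.00.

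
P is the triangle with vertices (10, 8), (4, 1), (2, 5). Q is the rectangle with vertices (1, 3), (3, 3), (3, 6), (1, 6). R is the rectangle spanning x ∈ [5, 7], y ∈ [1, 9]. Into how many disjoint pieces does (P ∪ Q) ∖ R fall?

2

(P ∪ Q) ∖ R splits into 2 disjoint pieces (area 13.9167, area 3.5625).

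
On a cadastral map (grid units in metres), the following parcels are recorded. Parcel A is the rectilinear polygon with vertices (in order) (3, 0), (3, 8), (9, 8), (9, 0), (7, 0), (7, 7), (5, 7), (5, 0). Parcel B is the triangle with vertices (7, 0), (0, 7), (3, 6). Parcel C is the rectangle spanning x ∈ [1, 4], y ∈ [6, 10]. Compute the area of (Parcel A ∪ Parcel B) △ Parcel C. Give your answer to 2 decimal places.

44.67

|Parcel A ∪ Parcel B| = 38.
|(Parcel A ∪ Parcel B) ∩ Parcel C| = 2.6667.
|(Parcel A ∪ Parcel B) △ Parcel C| = 38 + 12 − 5.3333 = 44.67.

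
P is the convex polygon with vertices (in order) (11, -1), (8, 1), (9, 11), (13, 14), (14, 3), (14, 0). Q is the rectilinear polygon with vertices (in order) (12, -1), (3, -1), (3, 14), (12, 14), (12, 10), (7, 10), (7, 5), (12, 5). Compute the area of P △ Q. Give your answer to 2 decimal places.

123.08

|P| = 66, |Q| = 110, |P∩Q| = 26.4583.
|P △ Q| = |P| + |Q| − 2·|P∩Q| = 66 + 110 − 52.9167 = 123.08.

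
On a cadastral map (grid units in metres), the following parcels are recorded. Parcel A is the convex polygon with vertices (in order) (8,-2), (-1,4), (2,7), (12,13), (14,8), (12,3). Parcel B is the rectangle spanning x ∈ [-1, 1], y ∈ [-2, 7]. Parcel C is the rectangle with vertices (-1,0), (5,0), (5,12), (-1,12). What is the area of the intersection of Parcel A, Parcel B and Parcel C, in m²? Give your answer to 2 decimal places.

The intersection is the polygon with vertices (1,6), (1,2.667), (-1,4).
By the shoelace formula its area is 3.33.

3.33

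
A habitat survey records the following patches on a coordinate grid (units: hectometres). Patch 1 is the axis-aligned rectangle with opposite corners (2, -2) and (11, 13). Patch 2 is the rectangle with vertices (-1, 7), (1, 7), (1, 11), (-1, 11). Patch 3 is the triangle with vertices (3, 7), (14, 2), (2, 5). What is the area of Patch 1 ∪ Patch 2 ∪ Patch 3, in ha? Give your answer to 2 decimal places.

By inclusion–exclusion:
Individual areas: |Patch 1| = 135, |Patch 2| = 8, |Patch 3| = 13.5.
|Patch 1∩Patch 2| = 0 (no overlap).
|Patch 1∩Patch 3| = 12.5795.
|Patch 2∩Patch 3| = 0.
|Patch 1∩Patch 2∩Patch 3| = 0.
|Patch 1 ∪ Patch 2 ∪ Patch 3| = 156.5 − 12.5795 + 0 = 143.92.

143.92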